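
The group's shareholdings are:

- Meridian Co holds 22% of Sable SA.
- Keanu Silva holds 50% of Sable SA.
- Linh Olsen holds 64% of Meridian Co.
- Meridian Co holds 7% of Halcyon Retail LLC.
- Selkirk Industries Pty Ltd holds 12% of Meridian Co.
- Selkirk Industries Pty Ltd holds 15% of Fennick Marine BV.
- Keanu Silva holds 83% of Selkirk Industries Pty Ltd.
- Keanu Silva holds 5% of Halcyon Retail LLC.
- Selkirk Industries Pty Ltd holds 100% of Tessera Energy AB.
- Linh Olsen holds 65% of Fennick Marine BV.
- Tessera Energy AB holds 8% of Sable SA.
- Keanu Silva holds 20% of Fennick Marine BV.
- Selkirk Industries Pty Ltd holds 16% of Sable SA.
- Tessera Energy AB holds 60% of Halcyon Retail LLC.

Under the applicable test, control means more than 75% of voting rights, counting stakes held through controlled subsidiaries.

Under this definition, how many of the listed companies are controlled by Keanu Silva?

Keanu holds 83% of Selkirk, so Keanu controls Selkirk.
Selkirk holds 100% of Tessera, so Keanu controls Tessera.
No other company's threshold is met.
Keanu controls 2 companies.

2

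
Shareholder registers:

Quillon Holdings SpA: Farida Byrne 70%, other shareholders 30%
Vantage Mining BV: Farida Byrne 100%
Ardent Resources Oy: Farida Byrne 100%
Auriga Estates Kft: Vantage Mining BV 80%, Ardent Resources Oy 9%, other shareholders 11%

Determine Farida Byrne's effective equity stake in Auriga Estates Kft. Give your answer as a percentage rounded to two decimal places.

Farida reaches Auriga along 2 paths.
Via Vantage: 100% × 80% = 80%.
Via Ardent: 100% × 9% = 9%.
Total: 80% + 9% = 89%.
Rounded: 89.00%.

89.00%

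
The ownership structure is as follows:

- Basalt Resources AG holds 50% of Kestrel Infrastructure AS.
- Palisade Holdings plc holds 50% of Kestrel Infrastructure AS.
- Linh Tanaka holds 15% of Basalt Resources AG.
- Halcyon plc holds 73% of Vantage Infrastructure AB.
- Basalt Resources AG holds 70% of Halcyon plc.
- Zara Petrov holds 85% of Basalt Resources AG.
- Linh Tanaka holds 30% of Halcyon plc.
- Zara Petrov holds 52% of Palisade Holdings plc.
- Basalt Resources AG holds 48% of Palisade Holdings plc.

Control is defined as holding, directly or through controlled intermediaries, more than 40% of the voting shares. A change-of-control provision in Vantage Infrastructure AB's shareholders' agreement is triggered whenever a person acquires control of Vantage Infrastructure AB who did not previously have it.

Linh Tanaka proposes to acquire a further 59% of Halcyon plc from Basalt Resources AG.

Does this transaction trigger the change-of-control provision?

The purchase adds only to Linh's holdings (Basalt's stake shrinks), so Linh is the only person who could newly come to control Vantage.
Linh's largest direct stake is 30% in Halcyon, which does not meet the threshold, so Linh controls no company.
Neither Linh nor any entity Linh controls holds any voting interest in Vantage.
So before the transaction, Linh does not control Vantage.
After the purchase, Linh's direct stake in Halcyon rises to 30% + 59% = 89%, and Basalt's stake falls to 11%.
Linh holds 89% of Halcyon, so Linh controls Halcyon.
Halcyon holds 73% of Vantage, so Linh controls Vantage.
Linh did not control Vantage before and does after, so the clause is triggered.

Yes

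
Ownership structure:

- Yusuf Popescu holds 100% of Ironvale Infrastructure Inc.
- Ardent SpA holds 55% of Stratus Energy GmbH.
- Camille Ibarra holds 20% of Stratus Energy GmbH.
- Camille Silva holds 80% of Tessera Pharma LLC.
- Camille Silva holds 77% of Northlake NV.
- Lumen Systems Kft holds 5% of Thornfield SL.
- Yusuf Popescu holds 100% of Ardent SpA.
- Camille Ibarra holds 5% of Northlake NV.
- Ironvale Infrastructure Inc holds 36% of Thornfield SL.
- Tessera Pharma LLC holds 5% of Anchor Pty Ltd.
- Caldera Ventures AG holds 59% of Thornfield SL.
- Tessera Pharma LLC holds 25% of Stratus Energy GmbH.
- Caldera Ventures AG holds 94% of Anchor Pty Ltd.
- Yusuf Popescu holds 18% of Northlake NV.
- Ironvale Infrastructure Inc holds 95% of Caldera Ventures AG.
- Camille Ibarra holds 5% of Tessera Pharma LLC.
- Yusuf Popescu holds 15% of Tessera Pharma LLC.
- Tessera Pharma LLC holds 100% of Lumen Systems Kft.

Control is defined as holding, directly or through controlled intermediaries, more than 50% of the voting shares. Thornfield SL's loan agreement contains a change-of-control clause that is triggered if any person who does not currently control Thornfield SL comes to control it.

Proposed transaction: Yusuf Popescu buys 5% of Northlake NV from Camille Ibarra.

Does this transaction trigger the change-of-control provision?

No

The purchase adds only to Yusuf's holdings (Camille Ibarra's stake shrinks), so Yusuf is the only person who could newly come to control Thornfield.
Yusuf holds 100% of Ironvale, so Yusuf controls Ironvale.
Ironvale holds 95% of Caldera, so Yusuf controls Caldera.
Ironvale and Caldera together hold 36% + 59% = 95% of Thornfield, so Yusuf controls Thornfield.
So Yusuf already controls Thornfield before the transaction.
After the purchase, Yusuf's direct stake in Northlake rises to 18% + 5% = 23%, and Camille Ibarra's stake falls to 0%.
Yusuf controlled Thornfield already, so this is not a new person acquiring control; every other person's position is unchanged or reduced.
No new person acquires control, so the clause is not triggered.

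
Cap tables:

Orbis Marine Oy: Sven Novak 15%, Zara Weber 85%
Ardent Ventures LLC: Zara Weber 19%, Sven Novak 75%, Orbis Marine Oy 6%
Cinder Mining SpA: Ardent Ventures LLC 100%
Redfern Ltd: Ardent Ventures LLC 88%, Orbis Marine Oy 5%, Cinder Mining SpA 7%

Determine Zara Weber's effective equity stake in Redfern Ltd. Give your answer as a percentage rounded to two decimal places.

27.15%

Zara reaches Redfern along 5 paths.
Via Ardent: 19% × 88% = 16.72%.
Via Orbis → Ardent: 85% × 6% × 88% = 4.488%.
Via Orbis: 85% × 5% = 4.25%.
Via Ardent → Cinder: 19% × 100% × 7% = 1.33%.
Via Orbis → Ardent → Cinder: 85% × 6% × 100% × 7% = 0.357%.
Total: 16.72% + 4.488% + 4.25% + 1.33% + 0.357% = 27.145%.
Rounded: 27.15%.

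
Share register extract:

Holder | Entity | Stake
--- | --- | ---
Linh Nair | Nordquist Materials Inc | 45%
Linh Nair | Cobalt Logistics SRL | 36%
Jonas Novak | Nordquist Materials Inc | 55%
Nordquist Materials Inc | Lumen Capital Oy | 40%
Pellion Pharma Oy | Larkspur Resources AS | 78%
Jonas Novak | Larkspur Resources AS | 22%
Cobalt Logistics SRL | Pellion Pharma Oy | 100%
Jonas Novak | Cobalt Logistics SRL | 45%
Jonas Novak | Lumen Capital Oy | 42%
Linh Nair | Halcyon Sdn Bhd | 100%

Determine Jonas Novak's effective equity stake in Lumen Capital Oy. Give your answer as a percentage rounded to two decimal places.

Jonas reaches Lumen along 2 paths.
Direct stake: 42% = 42%.
Via Nordquist: 55% × 40% = 22%.
Total: 42% + 22% = 64%.
Rounded: 64.00%.

64.00%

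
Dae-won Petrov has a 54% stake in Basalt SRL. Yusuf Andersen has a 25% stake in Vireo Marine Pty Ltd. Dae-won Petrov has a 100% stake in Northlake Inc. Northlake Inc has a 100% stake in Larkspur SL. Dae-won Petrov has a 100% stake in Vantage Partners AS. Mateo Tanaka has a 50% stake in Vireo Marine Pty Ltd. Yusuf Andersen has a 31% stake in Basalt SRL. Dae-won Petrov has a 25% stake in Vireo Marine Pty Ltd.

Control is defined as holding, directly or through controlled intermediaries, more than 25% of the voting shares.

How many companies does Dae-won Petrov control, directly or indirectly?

Dae-won holds 100% of Northlake, so Dae-won controls Northlake.
Dae-won holds 100% of Vantage, so Dae-won controls Vantage.
Dae-won holds 54% of Basalt, so Dae-won controls Basalt.
Northlake holds 100% of Larkspur, so Dae-won controls Larkspur.
No other company's threshold is met.
Dae-won controls 4 companies.

4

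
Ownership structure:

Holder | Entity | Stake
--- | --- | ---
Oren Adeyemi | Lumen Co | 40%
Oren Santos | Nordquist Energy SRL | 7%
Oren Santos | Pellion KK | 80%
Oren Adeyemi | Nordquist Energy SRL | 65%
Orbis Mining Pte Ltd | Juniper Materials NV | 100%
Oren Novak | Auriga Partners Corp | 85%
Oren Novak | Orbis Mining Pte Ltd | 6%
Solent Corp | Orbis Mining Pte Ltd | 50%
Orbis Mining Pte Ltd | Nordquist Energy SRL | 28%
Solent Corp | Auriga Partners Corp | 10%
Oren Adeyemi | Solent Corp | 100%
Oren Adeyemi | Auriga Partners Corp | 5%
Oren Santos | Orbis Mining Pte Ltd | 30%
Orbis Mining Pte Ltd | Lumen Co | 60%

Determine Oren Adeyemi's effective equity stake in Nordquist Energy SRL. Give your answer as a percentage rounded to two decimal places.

Oren Adeyemi reaches Nordquist along 2 paths.
Via Solent → Orbis: 100% × 50% × 28% = 14%.
Direct stake: 65% = 65%.
Total: 14% + 65% = 79%.
Rounded: 79.00%.

79.00%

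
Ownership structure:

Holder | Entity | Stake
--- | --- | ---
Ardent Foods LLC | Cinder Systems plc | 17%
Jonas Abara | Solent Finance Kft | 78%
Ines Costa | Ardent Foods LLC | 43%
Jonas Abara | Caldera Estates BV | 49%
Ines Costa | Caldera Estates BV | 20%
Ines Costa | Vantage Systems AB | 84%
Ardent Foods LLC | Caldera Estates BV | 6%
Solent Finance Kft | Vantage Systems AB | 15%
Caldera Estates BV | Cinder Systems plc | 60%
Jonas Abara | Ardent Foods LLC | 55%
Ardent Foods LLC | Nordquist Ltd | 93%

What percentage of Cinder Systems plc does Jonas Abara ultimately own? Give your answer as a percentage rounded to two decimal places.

40.73%

Jonas reaches Cinder along 3 paths.
Via Ardent: 55% × 17% = 9.35%.
Via Caldera: 49% × 60% = 29.4%.
Via Ardent → Caldera: 55% × 6% × 60% = 1.98%.
Total: 9.35% + 29.4% + 1.98% = 40.73%.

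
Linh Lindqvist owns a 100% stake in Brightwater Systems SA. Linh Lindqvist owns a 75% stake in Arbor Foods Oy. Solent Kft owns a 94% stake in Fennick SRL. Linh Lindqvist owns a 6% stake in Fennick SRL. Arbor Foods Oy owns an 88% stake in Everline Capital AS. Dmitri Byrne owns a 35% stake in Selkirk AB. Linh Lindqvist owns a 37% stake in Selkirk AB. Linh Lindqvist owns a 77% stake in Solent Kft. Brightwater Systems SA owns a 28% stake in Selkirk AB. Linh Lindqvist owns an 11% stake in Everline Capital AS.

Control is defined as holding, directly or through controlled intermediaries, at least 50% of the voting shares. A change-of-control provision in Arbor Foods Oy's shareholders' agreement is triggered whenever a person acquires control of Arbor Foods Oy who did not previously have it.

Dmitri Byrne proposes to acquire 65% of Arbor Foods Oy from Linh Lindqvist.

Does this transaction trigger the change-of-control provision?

Yes

The purchase adds only to Dmitri's holdings (Linh's stake shrinks), so Dmitri is the only person who could newly come to control Arbor.
Dmitri's largest direct stake is 35% in Selkirk, which does not meet the threshold, so Dmitri controls no company.
Neither Dmitri nor any entity Dmitri controls holds any voting interest in Arbor.
So before the transaction, Dmitri does not control Arbor.
After the purchase, Dmitri holds 65% of Arbor directly, and Linh's stake falls to 10%.
Dmitri holds 65% of Arbor, so Dmitri controls Arbor.
Dmitri did not control Arbor before and does after, so the clause is triggered.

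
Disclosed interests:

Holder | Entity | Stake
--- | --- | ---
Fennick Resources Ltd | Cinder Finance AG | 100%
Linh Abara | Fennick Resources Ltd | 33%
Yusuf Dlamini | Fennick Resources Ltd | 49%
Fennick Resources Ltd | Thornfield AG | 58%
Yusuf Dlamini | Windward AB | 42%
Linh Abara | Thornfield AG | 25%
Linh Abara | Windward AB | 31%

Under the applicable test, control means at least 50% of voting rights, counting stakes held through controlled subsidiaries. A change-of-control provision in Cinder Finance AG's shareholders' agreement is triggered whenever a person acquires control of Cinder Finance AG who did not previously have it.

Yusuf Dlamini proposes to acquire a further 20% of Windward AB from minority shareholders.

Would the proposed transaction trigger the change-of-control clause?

No

The purchase changes only Yusuf's holdings, so Yusuf is the only person who could newly come to control Cinder.
Yusuf's largest direct stake is 49% in Fennick, which does not meet the threshold, so Yusuf controls no company.
Neither Yusuf nor any entity Yusuf controls holds any voting interest in Cinder.
So before the transaction, Yusuf does not control Cinder.
After the purchase, Yusuf's direct stake in Windward rises to 42% + 20% = 62%.
Yusuf holds 62% of Windward, so Yusuf controls Windward.
After the transaction, neither Yusuf nor any entity Yusuf controls holds a voting interest in Cinder, so Yusuf still does not control it.
No new person acquires control, so the clause is not triggered.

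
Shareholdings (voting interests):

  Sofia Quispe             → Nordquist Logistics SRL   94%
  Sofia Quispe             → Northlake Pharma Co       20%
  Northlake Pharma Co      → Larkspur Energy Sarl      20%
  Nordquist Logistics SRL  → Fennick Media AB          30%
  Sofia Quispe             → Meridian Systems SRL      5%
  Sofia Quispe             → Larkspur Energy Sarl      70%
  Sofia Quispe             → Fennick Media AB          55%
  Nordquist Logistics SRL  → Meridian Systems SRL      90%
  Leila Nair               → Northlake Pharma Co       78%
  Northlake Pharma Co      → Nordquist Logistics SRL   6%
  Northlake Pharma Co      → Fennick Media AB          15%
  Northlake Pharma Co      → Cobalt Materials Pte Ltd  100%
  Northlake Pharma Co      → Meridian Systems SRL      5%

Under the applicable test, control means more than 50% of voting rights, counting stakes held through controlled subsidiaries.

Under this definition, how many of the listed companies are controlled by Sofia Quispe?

Sofia holds 70% of Larkspur, so Sofia controls Larkspur.
Sofia holds 94% of Nordquist, so Sofia controls Nordquist.
Sofia and Nordquist together hold 5% + 90% = 95% of Meridian, so Sofia controls Meridian.
Nordquist and Sofia together hold 30% + 55% = 85% of Fennick, so Sofia controls Fennick.
No other company's threshold is met.
Sofia controls 4 companies.

4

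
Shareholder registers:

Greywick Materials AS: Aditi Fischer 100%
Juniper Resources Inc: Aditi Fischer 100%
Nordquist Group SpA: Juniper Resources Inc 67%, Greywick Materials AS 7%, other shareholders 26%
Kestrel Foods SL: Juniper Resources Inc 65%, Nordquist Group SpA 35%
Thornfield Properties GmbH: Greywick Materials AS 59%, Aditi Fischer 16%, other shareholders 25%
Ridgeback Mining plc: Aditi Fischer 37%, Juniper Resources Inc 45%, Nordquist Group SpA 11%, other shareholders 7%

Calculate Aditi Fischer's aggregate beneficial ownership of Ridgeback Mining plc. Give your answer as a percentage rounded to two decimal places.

Aditi reaches Ridgeback along 4 paths.
Direct stake: 37% = 37%.
Via Juniper: 100% × 45% = 45%.
Via Juniper → Nordquist: 100% × 67% × 11% = 7.37%.
Via Greywick → Nordquist: 100% × 7% × 11% = 0.77%.
Total: 37% + 45% + 7.37% + 0.77% = 90.14%.

90.14%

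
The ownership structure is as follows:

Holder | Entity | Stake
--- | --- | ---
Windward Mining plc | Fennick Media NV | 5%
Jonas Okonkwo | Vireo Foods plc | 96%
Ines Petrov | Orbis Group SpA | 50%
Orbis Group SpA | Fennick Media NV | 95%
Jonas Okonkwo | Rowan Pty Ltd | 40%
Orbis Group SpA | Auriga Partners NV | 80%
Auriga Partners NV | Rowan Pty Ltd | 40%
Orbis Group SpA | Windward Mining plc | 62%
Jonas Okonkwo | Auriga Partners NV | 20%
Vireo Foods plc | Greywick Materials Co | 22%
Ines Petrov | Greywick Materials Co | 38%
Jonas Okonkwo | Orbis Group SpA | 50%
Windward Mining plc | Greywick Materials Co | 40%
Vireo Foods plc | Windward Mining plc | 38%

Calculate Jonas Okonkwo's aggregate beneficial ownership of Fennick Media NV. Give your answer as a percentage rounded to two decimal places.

50.87%

Jonas reaches Fennick along 3 paths.
Via Orbis → Windward: 50% × 62% × 5% = 1.55%.
Via Vireo → Windward: 96% × 38% × 5% = 1.824%.
Via Orbis: 50% × 95% = 47.5%.
Total: 1.55% + 1.824% + 47.5% = 50.874%.
Rounded: 50.87%.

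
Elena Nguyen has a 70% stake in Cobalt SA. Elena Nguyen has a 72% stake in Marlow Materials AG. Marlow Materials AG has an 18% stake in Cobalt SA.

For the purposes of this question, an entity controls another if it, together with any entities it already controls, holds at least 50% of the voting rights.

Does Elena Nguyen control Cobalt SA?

Yes

Elena holds 72% of Marlow, so Elena controls Marlow.
Marlow and Elena together hold 18% + 70% = 88% of Cobalt, so Elena controls Cobalt.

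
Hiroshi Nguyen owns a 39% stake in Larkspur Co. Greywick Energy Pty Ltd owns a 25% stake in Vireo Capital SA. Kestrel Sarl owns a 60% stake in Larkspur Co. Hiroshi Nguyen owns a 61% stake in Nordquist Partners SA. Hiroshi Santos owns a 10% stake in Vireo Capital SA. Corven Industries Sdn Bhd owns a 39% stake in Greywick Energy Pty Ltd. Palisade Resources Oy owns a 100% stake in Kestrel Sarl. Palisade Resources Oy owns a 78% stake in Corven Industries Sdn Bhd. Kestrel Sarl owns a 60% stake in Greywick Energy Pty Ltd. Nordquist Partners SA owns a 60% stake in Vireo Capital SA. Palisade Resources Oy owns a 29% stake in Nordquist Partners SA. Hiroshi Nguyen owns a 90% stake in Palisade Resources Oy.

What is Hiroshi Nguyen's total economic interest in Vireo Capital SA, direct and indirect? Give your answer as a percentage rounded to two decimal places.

72.60%

Hiroshi Nguyen reaches Vireo along 4 paths.
Via Palisade → Kestrel → Greywick: 90% × 100% × 60% × 25% = 13.5%.
Via Palisade → Corven → Greywick: 90% × 78% × 39% × 25% = 6.8445%.
Via Palisade → Nordquist: 90% × 29% × 60% = 15.66%.
Via Nordquist: 61% × 60% = 36.6%.
Total: 13.5% + 6.8445% + 15.66% + 36.6% = 72.6045%.
Rounded: 72.60%.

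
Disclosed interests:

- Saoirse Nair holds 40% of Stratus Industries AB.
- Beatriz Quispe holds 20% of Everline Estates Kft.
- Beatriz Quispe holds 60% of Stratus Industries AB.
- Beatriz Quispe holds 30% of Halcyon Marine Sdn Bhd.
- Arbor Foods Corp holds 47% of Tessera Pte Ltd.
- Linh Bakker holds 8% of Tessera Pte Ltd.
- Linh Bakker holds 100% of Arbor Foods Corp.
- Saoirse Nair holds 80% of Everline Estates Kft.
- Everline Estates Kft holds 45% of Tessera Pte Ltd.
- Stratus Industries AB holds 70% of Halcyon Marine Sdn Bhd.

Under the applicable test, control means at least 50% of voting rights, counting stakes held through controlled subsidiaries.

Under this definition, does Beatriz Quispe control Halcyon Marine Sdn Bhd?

Beatriz holds 60% of Stratus, so Beatriz controls Stratus.
Beatriz and Stratus together hold 30% + 70% = 100% of Halcyon, so Beatriz controls Halcyon.

Yes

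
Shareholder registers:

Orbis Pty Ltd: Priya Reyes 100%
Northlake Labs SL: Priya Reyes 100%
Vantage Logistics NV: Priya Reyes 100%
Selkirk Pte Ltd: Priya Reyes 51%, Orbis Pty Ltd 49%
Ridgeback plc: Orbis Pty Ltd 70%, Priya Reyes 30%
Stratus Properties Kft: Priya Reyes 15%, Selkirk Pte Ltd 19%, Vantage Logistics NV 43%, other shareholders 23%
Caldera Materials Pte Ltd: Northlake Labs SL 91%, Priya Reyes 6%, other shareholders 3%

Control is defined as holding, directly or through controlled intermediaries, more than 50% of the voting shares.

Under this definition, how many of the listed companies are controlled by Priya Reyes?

Priya holds 100% of Orbis, so Priya controls Orbis.
Priya holds 100% of Northlake, so Priya controls Northlake.
Priya holds 100% of Vantage, so Priya controls Vantage.
Priya and Orbis together hold 51% + 49% = 100% of Selkirk, so Priya controls Selkirk.
Orbis and Priya together hold 70% + 30% = 100% of Ridgeback, so Priya controls Ridgeback.
Priya and Selkirk and Vantage together hold 15% + 19% + 43% = 77% of Stratus, so Priya controls Stratus.
Northlake and Priya together hold 91% + 6% = 97% of Caldera, so Priya controls Caldera.
Priya controls 7 companies.

7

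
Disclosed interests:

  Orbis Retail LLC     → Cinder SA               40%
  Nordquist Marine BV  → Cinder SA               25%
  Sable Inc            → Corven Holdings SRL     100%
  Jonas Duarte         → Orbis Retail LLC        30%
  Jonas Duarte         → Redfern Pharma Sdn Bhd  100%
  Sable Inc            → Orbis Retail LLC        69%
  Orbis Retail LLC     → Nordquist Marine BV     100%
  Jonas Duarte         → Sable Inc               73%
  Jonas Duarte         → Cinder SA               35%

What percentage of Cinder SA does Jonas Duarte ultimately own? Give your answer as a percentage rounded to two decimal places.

Jonas reaches Cinder along 5 paths.
Via Sable → Orbis → Nordquist: 73% × 69% × 100% × 25% = 12.5925%.
Via Orbis → Nordquist: 30% × 100% × 25% = 7.5%.
Via Sable → Orbis: 73% × 69% × 40% = 20.148%.
Via Orbis: 30% × 40% = 12%.
Direct stake: 35% = 35%.
Total: 12.5925% + 7.5% + 20.148% + 12% + 35% = 87.2405%.
Rounded: 87.24%.

87.24%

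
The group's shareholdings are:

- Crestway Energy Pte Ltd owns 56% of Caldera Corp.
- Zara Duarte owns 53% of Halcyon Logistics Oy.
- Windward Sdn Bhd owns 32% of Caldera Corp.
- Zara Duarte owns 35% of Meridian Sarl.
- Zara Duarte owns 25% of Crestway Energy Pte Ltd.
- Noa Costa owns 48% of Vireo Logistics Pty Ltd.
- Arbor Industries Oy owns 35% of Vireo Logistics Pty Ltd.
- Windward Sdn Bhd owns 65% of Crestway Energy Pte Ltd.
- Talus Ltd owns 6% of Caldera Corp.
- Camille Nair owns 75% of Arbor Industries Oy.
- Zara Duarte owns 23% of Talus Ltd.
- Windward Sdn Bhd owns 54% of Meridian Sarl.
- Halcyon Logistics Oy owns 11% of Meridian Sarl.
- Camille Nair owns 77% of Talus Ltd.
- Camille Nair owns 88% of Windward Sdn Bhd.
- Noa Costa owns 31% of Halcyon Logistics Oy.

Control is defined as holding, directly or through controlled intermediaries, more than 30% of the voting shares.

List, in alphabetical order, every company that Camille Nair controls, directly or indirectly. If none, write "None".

Camille holds 77% of Talus, so Camille controls Talus.
Camille holds 88% of Windward, so Camille controls Windward.
Windward holds 65% of Crestway, so Camille controls Crestway.
Camille holds 75% of Arbor, so Camille controls Arbor.
Arbor holds 35% of Vireo, so Camille controls Vireo.
Windward holds 54% of Meridian, so Camille controls Meridian.
Talus and Crestway and Windward together hold 6% + 56% + 32% = 94% of Caldera, so Camille controls Caldera.
No other company's threshold is met.

Arbor Industries Oy, Caldera Corp, Crestway Energy Pte Ltd, Meridian Sarl, Talus Ltd, Vireo Logistics Pty Ltd, Windward Sdn Bhd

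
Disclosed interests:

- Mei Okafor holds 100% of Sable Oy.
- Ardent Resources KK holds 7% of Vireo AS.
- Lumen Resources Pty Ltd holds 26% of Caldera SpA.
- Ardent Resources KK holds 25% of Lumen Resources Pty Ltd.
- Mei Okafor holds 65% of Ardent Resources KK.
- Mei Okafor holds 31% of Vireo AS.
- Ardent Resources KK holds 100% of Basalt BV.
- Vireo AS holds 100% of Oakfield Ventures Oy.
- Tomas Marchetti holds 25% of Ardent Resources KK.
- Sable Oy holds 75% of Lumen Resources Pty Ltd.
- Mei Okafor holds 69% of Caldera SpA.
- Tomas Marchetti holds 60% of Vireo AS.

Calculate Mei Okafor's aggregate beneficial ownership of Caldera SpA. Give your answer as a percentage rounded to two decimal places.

92.73%

Mei reaches Caldera along 3 paths.
Direct stake: 69% = 69%.
Via Sable → Lumen: 100% × 75% × 26% = 19.5%.
Via Ardent → Lumen: 65% × 25% × 26% = 4.225%.
Total: 69% + 19.5% + 4.225% = 92.725%.
Rounded: 92.73%.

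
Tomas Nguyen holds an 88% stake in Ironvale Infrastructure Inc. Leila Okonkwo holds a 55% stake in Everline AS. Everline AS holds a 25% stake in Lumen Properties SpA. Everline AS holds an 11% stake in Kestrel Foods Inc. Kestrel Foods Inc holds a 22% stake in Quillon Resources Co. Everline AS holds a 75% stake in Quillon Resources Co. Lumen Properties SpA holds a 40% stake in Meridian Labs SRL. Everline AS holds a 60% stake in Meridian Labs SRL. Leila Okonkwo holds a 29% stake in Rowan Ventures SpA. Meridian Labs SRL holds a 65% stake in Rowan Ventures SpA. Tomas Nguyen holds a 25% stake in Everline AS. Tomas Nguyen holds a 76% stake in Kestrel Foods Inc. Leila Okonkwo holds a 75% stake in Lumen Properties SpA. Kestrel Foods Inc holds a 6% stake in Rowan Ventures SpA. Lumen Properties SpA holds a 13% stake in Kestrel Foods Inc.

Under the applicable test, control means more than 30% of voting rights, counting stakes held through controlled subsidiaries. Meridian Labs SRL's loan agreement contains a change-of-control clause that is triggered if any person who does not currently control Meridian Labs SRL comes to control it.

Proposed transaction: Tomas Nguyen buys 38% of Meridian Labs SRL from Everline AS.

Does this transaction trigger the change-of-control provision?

Yes

The purchase adds only to Tomas's holdings (Everline's stake shrinks), so Tomas is the only person who could newly come to control Meridian.
Tomas holds 76% of Kestrel, so Tomas controls Kestrel.
Tomas holds 88% of Ironvale, so Tomas controls Ironvale.
Neither Tomas nor any entity Tomas controls holds any voting interest in Meridian.
So before the transaction, Tomas does not control Meridian.
After the purchase, Tomas holds 38% of Meridian directly, and Everline's stake falls to 22%.
Tomas holds 38% of Meridian, so Tomas controls Meridian.
Tomas did not control Meridian before and does after, so the clause is triggered.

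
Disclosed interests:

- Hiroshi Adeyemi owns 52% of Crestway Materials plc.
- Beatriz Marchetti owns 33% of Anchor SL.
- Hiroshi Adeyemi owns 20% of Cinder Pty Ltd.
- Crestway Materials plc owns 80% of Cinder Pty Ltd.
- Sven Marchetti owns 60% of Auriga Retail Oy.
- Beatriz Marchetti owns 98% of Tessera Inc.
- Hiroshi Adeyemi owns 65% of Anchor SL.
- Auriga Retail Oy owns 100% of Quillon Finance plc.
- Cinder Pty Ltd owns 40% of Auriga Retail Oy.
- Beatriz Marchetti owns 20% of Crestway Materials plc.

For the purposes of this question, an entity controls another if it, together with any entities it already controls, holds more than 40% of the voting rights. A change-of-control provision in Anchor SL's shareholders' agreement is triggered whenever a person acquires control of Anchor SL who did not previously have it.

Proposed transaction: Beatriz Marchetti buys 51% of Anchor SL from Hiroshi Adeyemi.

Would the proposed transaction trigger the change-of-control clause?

Yes

The purchase adds only to Beatriz's holdings (Hiroshi's stake shrinks), so Beatriz is the only person who could newly come to control Anchor.
Beatriz holds 98% of Tessera, so Beatriz controls Tessera.
In Anchor, Beatriz's side holds only 33%, not > 40%.
So before the transaction, Beatriz does not control Anchor.
After the purchase, Beatriz's direct stake in Anchor rises to 33% + 51% = 84%, and Hiroshi's stake falls to 14%.
Beatriz holds 84% of Anchor, so Beatriz controls Anchor.
Beatriz did not control Anchor before and does after, so the clause is triggered.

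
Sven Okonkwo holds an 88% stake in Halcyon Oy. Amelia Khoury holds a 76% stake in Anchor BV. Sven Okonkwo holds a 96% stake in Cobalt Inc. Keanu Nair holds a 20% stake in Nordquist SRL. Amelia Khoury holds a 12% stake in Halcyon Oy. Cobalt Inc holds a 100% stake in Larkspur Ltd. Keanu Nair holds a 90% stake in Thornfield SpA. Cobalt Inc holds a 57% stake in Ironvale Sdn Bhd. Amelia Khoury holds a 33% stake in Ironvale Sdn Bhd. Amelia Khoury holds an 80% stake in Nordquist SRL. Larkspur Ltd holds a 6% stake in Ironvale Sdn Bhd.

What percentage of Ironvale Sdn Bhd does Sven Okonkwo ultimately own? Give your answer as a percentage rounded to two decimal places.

Sven reaches Ironvale along 2 paths.
Via Cobalt → Larkspur: 96% × 100% × 6% = 5.76%.
Via Cobalt: 96% × 57% = 54.72%.
Total: 5.76% + 54.72% = 60.48%.

60.48%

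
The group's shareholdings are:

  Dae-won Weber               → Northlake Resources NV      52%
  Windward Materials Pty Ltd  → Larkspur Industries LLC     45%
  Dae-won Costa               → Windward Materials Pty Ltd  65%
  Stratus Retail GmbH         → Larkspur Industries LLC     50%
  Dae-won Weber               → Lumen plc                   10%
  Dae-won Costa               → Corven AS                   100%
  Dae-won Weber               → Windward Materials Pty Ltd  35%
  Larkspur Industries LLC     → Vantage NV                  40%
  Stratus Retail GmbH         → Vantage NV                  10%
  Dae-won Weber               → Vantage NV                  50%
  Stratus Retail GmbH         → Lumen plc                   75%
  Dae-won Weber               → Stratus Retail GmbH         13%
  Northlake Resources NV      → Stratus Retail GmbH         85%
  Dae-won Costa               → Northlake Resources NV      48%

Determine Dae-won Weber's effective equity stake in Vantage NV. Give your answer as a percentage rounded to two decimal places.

73.46%

Dae-won Weber reaches Vantage along 6 paths.
Via Northlake → Stratus → Larkspur: 52% × 85% × 50% × 40% = 8.84%.
Via Stratus → Larkspur: 13% × 50% × 40% = 2.6%.
Via Windward → Larkspur: 35% × 45% × 40% = 6.3%.
Via Northlake → Stratus: 52% × 85% × 10% = 4.42%.
Via Stratus: 13% × 10% = 1.3%.
Direct stake: 50% = 50%.
Total: 8.84% + 2.6% + 6.3% + 4.42% + 1.3% + 50% = 73.46%.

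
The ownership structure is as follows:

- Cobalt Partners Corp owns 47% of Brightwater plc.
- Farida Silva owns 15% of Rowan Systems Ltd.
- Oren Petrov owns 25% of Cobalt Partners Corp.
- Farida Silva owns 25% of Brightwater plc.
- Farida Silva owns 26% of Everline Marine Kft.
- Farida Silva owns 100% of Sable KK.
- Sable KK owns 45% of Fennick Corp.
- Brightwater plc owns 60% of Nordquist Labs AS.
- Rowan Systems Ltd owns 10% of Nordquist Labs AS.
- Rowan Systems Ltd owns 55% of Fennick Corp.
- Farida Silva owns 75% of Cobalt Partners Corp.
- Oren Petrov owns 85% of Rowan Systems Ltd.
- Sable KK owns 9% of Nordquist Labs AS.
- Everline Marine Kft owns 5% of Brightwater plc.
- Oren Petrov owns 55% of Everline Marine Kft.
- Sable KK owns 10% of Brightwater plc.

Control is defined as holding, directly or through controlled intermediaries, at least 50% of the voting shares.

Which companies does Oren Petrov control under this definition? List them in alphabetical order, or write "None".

Everline Marine Kft, Fennick Corp, Rowan Systems Ltd

Oren holds 85% of Rowan, so Oren controls Rowan.
Oren holds 55% of Everline, so Oren controls Everline.
Rowan holds 55% of Fennick, so Oren controls Fennick.
No other company's threshold is met.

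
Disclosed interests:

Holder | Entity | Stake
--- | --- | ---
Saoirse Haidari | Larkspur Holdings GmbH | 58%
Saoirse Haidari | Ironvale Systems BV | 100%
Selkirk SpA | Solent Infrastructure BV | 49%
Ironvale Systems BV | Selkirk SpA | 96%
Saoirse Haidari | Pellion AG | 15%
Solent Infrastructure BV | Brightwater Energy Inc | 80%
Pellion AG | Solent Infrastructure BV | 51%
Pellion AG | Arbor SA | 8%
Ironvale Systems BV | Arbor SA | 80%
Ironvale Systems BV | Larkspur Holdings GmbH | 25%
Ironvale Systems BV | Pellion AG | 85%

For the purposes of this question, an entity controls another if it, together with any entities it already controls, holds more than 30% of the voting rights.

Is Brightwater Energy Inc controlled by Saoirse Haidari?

Saoirse holds 100% of Ironvale, so Saoirse controls Ironvale.
Ironvale holds 96% of Selkirk, so Saoirse controls Selkirk.
Saoirse and Ironvale together hold 15% + 85% = 100% of Pellion, so Saoirse controls Pellion.
Selkirk and Pellion together hold 49% + 51% = 100% of Solent, so Saoirse controls Solent.
Solent holds 80% of Brightwater, so Saoirse controls Brightwater.

Yes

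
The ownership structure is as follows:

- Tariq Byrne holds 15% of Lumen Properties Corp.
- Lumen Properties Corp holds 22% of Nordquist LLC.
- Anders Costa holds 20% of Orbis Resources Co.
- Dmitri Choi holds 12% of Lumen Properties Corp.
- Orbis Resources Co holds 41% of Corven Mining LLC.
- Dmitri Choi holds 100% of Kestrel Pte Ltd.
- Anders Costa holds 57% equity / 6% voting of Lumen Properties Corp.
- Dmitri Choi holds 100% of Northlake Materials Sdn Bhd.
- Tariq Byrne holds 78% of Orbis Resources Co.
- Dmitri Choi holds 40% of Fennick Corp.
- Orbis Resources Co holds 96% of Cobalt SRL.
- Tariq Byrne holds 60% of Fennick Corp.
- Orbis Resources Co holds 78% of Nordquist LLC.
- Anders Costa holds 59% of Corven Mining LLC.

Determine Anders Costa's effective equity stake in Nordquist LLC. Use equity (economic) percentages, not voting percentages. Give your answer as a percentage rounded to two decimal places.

28.14%

Anders reaches Nordquist along 2 paths.
Via Orbis: 20% × 78% = 15.6%.
Via Lumen: 57% × 22% = 12.54%.
Total: 15.6% + 12.54% = 28.14%.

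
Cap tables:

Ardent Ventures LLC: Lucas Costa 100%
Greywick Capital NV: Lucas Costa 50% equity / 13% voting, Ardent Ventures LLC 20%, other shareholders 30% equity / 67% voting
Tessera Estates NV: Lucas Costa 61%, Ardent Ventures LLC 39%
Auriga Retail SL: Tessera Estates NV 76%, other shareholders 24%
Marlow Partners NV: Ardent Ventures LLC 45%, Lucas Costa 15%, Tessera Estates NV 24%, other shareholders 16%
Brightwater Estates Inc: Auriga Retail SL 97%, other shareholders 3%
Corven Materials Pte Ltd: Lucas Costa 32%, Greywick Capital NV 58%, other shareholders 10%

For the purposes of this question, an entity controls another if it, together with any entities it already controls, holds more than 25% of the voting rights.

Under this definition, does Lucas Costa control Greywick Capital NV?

Yes

Lucas holds 100% of Ardent, so Lucas controls Ardent.
Lucas and Ardent together hold 13% + 20% = 33% of Greywick, so Lucas controls Greywick.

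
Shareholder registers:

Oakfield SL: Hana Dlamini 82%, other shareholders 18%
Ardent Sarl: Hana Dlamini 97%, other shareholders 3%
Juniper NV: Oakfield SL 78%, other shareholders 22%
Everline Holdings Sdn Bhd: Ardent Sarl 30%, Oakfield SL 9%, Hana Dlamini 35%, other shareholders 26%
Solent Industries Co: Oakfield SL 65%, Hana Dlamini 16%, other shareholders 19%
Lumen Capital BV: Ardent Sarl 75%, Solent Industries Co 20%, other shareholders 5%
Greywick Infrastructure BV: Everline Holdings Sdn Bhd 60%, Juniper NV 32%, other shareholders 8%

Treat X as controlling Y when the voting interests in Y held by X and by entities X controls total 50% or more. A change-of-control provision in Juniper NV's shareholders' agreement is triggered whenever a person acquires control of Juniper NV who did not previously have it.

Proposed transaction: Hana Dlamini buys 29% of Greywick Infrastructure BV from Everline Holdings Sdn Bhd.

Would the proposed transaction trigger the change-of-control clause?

No

The purchase adds only to Hana's holdings (Everline's stake shrinks), so Hana is the only person who could newly come to control Juniper.
Hana holds 82% of Oakfield, so Hana controls Oakfield.
Oakfield holds 78% of Juniper, so Hana controls Juniper.
So Hana already controls Juniper before the transaction.
After the purchase, Hana holds 29% of Greywick directly, and Everline's stake falls to 31%.
Hana controlled Juniper already, so this is not a new person acquiring control; every other person's position is unchanged or reduced.
No new person acquires control, so the clause is not triggered.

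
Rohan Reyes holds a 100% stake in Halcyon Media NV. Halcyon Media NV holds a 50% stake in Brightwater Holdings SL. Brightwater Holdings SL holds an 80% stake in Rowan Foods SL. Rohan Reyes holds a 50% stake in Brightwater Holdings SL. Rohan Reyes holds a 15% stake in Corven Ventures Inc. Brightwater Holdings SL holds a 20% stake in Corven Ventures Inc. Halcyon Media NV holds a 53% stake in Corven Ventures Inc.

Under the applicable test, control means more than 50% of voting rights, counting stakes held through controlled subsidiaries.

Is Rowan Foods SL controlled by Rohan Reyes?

Yes

Rohan holds 100% of Halcyon, so Rohan controls Halcyon.
Rohan and Halcyon together hold 50% + 50% = 100% of Brightwater, so Rohan controls Brightwater.
Brightwater holds 80% of Rowan, so Rohan controls Rowan.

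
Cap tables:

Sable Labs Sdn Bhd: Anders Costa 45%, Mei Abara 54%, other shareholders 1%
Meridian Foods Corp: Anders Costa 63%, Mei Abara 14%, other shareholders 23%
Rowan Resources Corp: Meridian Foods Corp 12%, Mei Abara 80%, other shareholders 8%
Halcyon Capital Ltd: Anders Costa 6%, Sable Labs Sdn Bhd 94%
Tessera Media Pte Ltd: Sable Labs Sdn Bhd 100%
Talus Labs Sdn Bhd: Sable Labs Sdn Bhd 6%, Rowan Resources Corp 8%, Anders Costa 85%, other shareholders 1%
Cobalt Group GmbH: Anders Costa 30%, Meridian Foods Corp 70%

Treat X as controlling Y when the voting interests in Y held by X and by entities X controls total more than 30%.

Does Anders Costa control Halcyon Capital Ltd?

Anders holds 45% of Sable, so Anders controls Sable.
Anders and Sable together hold 6% + 94% = 100% of Halcyon, so Anders controls Halcyon.

Yes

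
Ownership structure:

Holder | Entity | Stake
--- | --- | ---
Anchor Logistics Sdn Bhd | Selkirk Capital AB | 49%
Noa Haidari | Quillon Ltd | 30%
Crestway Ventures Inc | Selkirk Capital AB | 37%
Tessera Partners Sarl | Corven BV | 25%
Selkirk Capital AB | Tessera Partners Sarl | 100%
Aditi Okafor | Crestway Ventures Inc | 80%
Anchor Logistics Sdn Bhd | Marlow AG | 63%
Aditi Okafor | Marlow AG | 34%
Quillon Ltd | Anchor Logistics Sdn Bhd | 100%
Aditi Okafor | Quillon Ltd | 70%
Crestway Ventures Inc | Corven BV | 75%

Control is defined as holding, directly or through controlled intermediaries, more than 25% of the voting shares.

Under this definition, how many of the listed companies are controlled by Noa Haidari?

Noa holds 30% of Quillon, so Noa controls Quillon.
Quillon holds 100% of Anchor, so Noa controls Anchor.
Anchor holds 49% of Selkirk, so Noa controls Selkirk.
Anchor holds 63% of Marlow, so Noa controls Marlow.
Selkirk holds 100% of Tessera, so Noa controls Tessera.
No other company's threshold is met.
Noa controls 5 companies.

5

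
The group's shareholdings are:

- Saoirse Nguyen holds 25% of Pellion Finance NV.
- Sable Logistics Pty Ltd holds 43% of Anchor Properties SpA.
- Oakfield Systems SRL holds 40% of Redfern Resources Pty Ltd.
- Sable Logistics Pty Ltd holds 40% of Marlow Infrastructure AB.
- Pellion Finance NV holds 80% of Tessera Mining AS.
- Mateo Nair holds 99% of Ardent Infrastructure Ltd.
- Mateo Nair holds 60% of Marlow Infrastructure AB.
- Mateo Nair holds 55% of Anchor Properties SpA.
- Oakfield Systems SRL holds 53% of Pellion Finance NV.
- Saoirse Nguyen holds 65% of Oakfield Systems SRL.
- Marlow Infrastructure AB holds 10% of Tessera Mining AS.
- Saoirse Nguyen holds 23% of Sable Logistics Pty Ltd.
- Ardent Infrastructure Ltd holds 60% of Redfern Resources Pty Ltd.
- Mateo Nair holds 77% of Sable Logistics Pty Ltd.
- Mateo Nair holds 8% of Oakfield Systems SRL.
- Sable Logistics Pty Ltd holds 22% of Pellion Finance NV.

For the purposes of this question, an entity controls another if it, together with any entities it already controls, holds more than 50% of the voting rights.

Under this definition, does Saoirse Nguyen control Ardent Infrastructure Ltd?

No

Saoirse holds 65% of Oakfield, so Saoirse controls Oakfield.
Oakfield and Saoirse together hold 53% + 25% = 78% of Pellion, so Saoirse controls Pellion.
Pellion holds 80% of Tessera, so Saoirse controls Tessera.
Neither Saoirse nor any entity Saoirse controls holds any voting interest in Ardent.
So Saoirse does not control Ardent.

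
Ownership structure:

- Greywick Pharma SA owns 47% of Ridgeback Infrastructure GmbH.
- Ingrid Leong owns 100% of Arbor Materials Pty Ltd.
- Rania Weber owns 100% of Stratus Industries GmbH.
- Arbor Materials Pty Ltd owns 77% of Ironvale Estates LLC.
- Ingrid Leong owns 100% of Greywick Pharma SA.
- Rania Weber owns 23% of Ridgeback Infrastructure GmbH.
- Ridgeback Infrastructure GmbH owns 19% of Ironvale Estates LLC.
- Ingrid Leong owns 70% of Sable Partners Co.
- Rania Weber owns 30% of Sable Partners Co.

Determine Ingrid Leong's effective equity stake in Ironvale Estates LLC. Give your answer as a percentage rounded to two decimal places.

85.93%

Ingrid reaches Ironvale along 2 paths.
Via Greywick → Ridgeback: 100% × 47% × 19% = 8.93%.
Via Arbor: 100% × 77% = 77%.
Total: 8.93% + 77% = 85.93%.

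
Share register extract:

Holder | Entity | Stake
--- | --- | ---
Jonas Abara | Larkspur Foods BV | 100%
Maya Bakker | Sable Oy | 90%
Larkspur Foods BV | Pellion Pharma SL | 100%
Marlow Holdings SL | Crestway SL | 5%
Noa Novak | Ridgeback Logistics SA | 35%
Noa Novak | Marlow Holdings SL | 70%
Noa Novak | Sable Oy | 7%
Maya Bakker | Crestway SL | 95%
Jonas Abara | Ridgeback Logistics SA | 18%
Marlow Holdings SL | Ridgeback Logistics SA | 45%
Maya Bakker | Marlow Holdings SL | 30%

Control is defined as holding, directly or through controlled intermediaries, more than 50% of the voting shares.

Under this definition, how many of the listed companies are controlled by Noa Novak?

Noa holds 70% of Marlow, so Noa controls Marlow.
Marlow and Noa together hold 45% + 35% = 80% of Ridgeback, so Noa controls Ridgeback.
No other company's threshold is met.
Noa controls 2 companies.

2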